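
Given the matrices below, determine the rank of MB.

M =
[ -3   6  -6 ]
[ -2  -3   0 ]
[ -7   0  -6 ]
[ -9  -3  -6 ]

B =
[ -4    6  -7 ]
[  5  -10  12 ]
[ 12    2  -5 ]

2

First compute MB:
[[-30, -90, 123],
 [ -7,  18, -22],
 [-44, -54,  79],
 [-51, -36,  57]]
Now row reduce the product.
R2 ← R2 − (7/30)·R1: [0, 39, -507/10]
R3 ← R3 − (22/15)·R1: [0, 78, -507/5]
R4 ← R4 − (17/10)·R1: [0, 117, -1521/10]
R3 ← R3 − (2)·R2: [0, 0, 0]
R4 ← R4 − (3)·R2: [0, 0, 0]
2 nonzero rows, so rank(MB) = 2.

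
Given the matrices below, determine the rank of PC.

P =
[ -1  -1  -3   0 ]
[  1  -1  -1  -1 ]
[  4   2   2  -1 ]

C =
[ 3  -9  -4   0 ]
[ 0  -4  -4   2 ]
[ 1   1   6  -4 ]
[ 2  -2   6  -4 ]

First compute PC:
[[ -6,  10, -10,  10],
 [  0,  -4, -12,   6],
 [ 12, -40, -18,   0]]
Now row reduce the product.
R3 ← R3 + (2)·R1: [0, -20, -38, 20]
R3 ← R3 − (5)·R2: [0, 0, 22, -10]
3 nonzero rows, so rank(PC) = 3.

3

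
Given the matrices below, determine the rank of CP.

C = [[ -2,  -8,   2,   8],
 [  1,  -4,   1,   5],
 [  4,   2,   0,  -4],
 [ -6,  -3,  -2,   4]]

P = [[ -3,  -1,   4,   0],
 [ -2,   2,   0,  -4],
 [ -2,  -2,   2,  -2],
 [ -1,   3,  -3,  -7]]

First compute CP:
[[ 10,   6, -28, -28],
 [ -2,   4,  -9, -21],
 [-12, -12,  28,  20],
 [ 24,  16, -40, -12]]
Now row reduce the product.
R2 ← R2 + (1/5)·R1: [0, 26/5, -73/5, -133/5]
R3 ← R3 + (6/5)·R1: [0, -24/5, -28/5, -68/5]
R4 ← R4 − (12/5)·R1: [0, 8/5, 136/5, 276/5]
R3 ← R3 + (12/13)·R2: [0, 0, -248/13, -496/13]
R4 ← R4 − (4/13)·R2: [0, 0, 412/13, 824/13]
R4 ← R4 + (103/62)·R3: [0, 0, 0, 0]
3 nonzero rows, so rank(CP) = 3.

3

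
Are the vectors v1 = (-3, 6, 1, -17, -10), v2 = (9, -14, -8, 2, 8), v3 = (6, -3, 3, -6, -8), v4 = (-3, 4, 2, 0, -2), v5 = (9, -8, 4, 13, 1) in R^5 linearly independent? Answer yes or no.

no

Form the matrix with these vectors as rows and row reduce.
R2 ← R2 + (3)·R1: [0, 4, -5, -49, -22]
R3 ← R3 + (2)·R1: [0, 9, 5, -40, -28]
R4 ← R4 − R1: [0, -2, 1, 17, 8]
R5 ← R5 + (3)·R1: [0, 10, 7, -38, -29]
R3 ← R3 − (9/4)·R2: [0, 0, 65/4, 281/4, 43/2]
R4 ← R4 + (1/2)·R2: [0, 0, -3/2, -15/2, -3]
R5 ← R5 − (5/2)·R2: [0, 0, 39/2, 169/2, 26]
R4 ← R4 + (6/65)·R3: [0, 0, 0, -66/65, -66/65]
R5 ← R5 − (6/5)·R3: [0, 0, 0, 1/5, 1/5]
R5 ← R5 + (13/66)·R4: [0, 0, 0, 0, 0]
4 nonzero rows, so the 5 vectors span a space of dimension 4.
Since 4 < 5, the vectors are linearly dependent.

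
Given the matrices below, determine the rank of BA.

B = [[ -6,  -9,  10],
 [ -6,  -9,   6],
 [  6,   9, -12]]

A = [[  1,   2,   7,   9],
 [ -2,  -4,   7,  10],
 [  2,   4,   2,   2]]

2

First compute BA:
[[ 32,  64, -85, -124],
 [ 24,  48, -93, -132],
 [-36, -72,  81, 120]]
Now row reduce the product.
R2 ← R2 − (3/4)·R1: [0, 0, -117/4, -39]
R3 ← R3 + (9/8)·R1: [0, 0, -117/8, -39/2]
R3 ← R3 − (1/2)·R2: [0, 0, 0, 0]
2 nonzero rows, so rank(BA) = 2.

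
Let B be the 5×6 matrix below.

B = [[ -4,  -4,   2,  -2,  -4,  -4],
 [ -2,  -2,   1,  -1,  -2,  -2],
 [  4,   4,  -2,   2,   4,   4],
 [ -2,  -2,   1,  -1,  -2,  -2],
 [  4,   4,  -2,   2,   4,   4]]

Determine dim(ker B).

Row reduce to echelon form.
R2 ← R2 − (1/2)·R1: [0, 0, 0, 0, 0, 0]
R3 ← R3 + R1: [0, 0, 0, 0, 0, 0]
R4 ← R4 − (1/2)·R1: [0, 0, 0, 0, 0, 0]
R5 ← R5 + R1: [0, 0, 0, 0, 0, 0]
1 nonzero row, so rank(B) = 1.
B has 6 columns; by rank–nullity, nullity = 6 − 1 = 5.

5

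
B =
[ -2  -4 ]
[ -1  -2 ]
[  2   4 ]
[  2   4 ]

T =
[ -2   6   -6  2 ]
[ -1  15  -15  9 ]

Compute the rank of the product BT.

First compute BT:
[[  8, -72,  72, -40],
 [  4, -36,  36, -20],
 [ -8,  72, -72,  40],
 [ -8,  72, -72,  40]]
Now row reduce the product.
R2 ← R2 − (1/2)·R1: [0, 0, 0, 0]
R3 ← R3 + R1: [0, 0, 0, 0]
R4 ← R4 + R1: [0, 0, 0, 0]
1 nonzero row, so rank(BT) = 1.

1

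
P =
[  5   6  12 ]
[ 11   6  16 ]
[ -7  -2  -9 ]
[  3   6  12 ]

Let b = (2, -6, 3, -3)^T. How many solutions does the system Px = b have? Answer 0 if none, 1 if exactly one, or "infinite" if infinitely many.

0

Row reduce the augmented matrix [P | b].
R2 ← R2 − (11/5)·R1: [0, -36/5, -52/5, -52/5]
R3 ← R3 + (7/5)·R1: [0, 32/5, 39/5, 29/5]
R4 ← R4 − (3/5)·R1: [0, 12/5, 24/5, -21/5]
R3 ← R3 + (8/9)·R2: [0, 0, -13/9, -31/9]
R4 ← R4 + (1/3)·R2: [0, 0, 4/3, -23/3]
R4 ← R4 + (12/13)·R3: [0, 0, 0, -141/13]
The echelon form has 4 nonzero rows; the last pivot sits in the augmented column, so rank(P) = 3 but rank([P|b]) = 4.
Since the ranks differ, the system is inconsistent.
It has no solutions.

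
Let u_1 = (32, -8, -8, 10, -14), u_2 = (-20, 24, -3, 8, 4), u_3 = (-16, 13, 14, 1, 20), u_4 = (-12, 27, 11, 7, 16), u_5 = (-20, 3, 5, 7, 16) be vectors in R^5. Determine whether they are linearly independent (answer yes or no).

Form the matrix with these vectors as rows and row reduce.
R2 ← R2 + (5/8)·R1: [0, 19, -8, 57/4, -19/4]
R3 ← R3 + (1/2)·R1: [0, 9, 10, 6, 13]
R4 ← R4 + (3/8)·R1: [0, 24, 8, 43/4, 43/4]
R5 ← R5 + (5/8)·R1: [0, -2, 0, 53/4, 29/4]
R3 ← R3 − (9/19)·R2: [0, 0, 262/19, -3/4, 61/4]
R4 ← R4 − (24/19)·R2: [0, 0, 344/19, -29/4, 67/4]
R5 ← R5 + (2/19)·R2: [0, 0, -16/19, 59/4, 27/4]
R4 ← R4 − (172/131)·R3: [0, 0, 0, -3283/524, -1715/524]
R5 ← R5 + (8/131)·R3: [0, 0, 0, 7705/524, 4025/524]
R5 ← R5 + (115/49)·R4: [0, 0, 0, 0, 0]
4 nonzero rows, so the 5 vectors span a space of dimension 4.
Since 4 < 5, the vectors are linearly dependent.

no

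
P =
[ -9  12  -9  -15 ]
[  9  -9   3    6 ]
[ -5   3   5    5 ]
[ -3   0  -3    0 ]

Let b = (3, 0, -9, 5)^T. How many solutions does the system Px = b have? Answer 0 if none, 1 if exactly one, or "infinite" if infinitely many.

Row reduce the augmented matrix [P | b].
R2 ← R2 + R1: [0, 3, -6, -9, 3]
R3 ← R3 − (5/9)·R1: [0, -11/3, 10, 40/3, -32/3]
R4 ← R4 − (1/3)·R1: [0, -4, 0, 5, 4]
R3 ← R3 + (11/9)·R2: [0, 0, 8/3, 7/3, -7]
R4 ← R4 + (4/3)·R2: [0, 0, -8, -7, 8]
R4 ← R4 + (3)·R3: [0, 0, 0, 0, -13]
The echelon form has 4 nonzero rows; the last pivot sits in the augmented column, so rank(P) = 3 but rank([P|b]) = 4.
Since the ranks differ, the system is inconsistent.
It has no solutions.

0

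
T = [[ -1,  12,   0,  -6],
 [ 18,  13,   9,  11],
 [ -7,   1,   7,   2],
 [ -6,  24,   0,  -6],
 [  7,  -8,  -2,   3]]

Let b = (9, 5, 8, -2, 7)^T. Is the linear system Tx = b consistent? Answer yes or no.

Row reduce the augmented matrix [T | b].
R2 ← R2 + (18)·R1: [0, 229, 9, -97, 167]
R3 ← R3 − (7)·R1: [0, -83, 7, 44, -55]
R4 ← R4 − (6)·R1: [0, -48, 0, 30, -56]
R5 ← R5 + (7)·R1: [0, 76, -2, -39, 70]
R3 ← R3 + (83/229)·R2: [0, 0, 2350/229, 2025/229, 1266/229]
R4 ← R4 + (48/229)·R2: [0, 0, 432/229, 2214/229, -4808/229]
R5 ← R5 − (76/229)·R2: [0, 0, -1142/229, -1559/229, 3338/229]
R4 ← R4 − (216/1175)·R3: [0, 0, 0, 378/47, -25864/1175]
R5 ← R5 + (571/1175)·R3: [0, 0, 0, -118/47, 20284/1175]
R5 ← R5 + (59/189)·R4: [0, 0, 0, 0, 1964/189]
The echelon form has 5 nonzero rows; the last pivot sits in the augmented column, so rank(T) = 4 but rank([T|b]) = 5.
Since the ranks differ, the system is inconsistent.

no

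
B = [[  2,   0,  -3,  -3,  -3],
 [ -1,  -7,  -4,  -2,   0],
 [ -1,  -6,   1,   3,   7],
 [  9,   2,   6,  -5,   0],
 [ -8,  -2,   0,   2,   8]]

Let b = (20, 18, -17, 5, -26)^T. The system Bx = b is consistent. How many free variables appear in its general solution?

0

Row reduce the augmented matrix [B | b].
R2 ← R2 + (1/2)·R1: [0, -7, -11/2, -7/2, -3/2, 28]
R3 ← R3 + (1/2)·R1: [0, -6, -1/2, 3/2, 11/2, -7]
R4 ← R4 − (9/2)·R1: [0, 2, 39/2, 17/2, 27/2, -85]
R5 ← R5 + (4)·R1: [0, -2, -12, -10, -4, 54]
R3 ← R3 − (6/7)·R2: [0, 0, 59/14, 9/2, 95/14, -31]
R4 ← R4 + (2/7)·R2: [0, 0, 251/14, 15/2, 183/14, -77]
R5 ← R5 − (2/7)·R2: [0, 0, -73/7, -9, -25/7, 46]
R4 ← R4 − (251/59)·R3: [0, 0, 0, -687/59, -932/59, 3238/59]
R5 ← R5 + (146/59)·R3: [0, 0, 0, 126/59, 780/59, -1812/59]
R5 ← R5 + (42/229)·R4: [0, 0, 0, 0, 2364/229, -4728/229]
The echelon form has 5 nonzero rows, and every pivot lies in the first 5 columns, so rank(B) = rank([B|b]) = 5.
The system is consistent.
Free variables = (unknowns) − (rank) = 5 − 5 = 0.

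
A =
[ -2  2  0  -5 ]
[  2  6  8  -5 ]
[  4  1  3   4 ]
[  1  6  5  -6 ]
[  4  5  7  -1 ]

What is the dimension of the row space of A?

3

Row reduce to echelon form.
R2 ← R2 + R1: [0, 8, 8, -10]
R3 ← R3 + (2)·R1: [0, 5, 3, -6]
R4 ← R4 + (1/2)·R1: [0, 7, 5, -17/2]
R5 ← R5 + (2)·R1: [0, 9, 7, -11]
R3 ← R3 − (5/8)·R2: [0, 0, -2, 1/4]
R4 ← R4 − (7/8)·R2: [0, 0, -2, 1/4]
R5 ← R5 − (9/8)·R2: [0, 0, -2, 1/4]
R4 ← R4 − R3: [0, 0, 0, 0]
R5 ← R5 − R3: [0, 0, 0, 0]
Echelon form has 3 nonzero rows, so rank(A) = 3.
The row space has dimension equal to the rank: 3.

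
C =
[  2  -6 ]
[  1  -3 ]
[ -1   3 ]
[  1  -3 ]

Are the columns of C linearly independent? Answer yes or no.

Row reduce C to echelon form.
R2 ← R2 − (1/2)·R1: [0, 0]
R3 ← R3 + (1/2)·R1: [0, 0]
R4 ← R4 − (1/2)·R1: [0, 0]
1 pivot among 2 columns.
Only 1 < 2 pivot columns, so the columns are linearly dependent.

no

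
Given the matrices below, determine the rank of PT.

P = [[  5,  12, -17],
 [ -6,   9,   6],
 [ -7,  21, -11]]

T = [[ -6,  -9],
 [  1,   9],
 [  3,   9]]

First compute PT:
[[-69, -90],
 [ 63, 189],
 [ 30, 153]]
Now row reduce the product.
R2 ← R2 + (21/23)·R1: [0, 2457/23]
R3 ← R3 + (10/23)·R1: [0, 2619/23]
R3 ← R3 − (97/91)·R2: [0, 0]
2 nonzero rows, so rank(PT) = 2.

2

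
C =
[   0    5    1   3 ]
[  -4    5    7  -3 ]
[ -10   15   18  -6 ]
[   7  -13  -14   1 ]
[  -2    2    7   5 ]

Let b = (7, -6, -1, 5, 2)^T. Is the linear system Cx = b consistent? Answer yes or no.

no

Row reduce the augmented matrix [C | b].
Swap R1 ↔ R2
R3 ← R3 − (5/2)·R1: [0, 5/2, 1/2, 3/2, 14]
R4 ← R4 + (7/4)·R1: [0, -17/4, -7/4, -17/4, -11/2]
R5 ← R5 − (1/2)·R1: [0, -1/2, 7/2, 13/2, 5]
R3 ← R3 − (1/2)·R2: [0, 0, 0, 0, 21/2]
R4 ← R4 + (17/20)·R2: [0, 0, -9/10, -17/10, 9/20]
R5 ← R5 + (1/10)·R2: [0, 0, 18/5, 34/5, 57/10]
Swap R3 ↔ R4
R5 ← R5 + (4)·R3: [0, 0, 0, 0, 15/2]
R5 ← R5 − (5/7)·R4: [0, 0, 0, 0, 0]
The echelon form has 4 nonzero rows; the last pivot sits in the augmented column, so rank(C) = 3 but rank([C|b]) = 4.
Since the ranks differ, the system is inconsistent.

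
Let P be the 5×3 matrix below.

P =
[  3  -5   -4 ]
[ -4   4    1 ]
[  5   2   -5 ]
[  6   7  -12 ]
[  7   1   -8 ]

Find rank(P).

Row reduce to echelon form.
R2 ← R2 + (4/3)·R1: [0, -8/3, -13/3]
R3 ← R3 − (5/3)·R1: [0, 31/3, 5/3]
R4 ← R4 − (2)·R1: [0, 17, -4]
R5 ← R5 − (7/3)·R1: [0, 38/3, 4/3]
R3 ← R3 + (31/8)·R2: [0, 0, -121/8]
R4 ← R4 + (51/8)·R2: [0, 0, -253/8]
R5 ← R5 + (19/4)·R2: [0, 0, -77/4]
R4 ← R4 − (23/11)·R3: [0, 0, 0]
R5 ← R5 − (14/11)·R3: [0, 0, 0]
Echelon form has 3 nonzero rows, so rank(P) = 3.

3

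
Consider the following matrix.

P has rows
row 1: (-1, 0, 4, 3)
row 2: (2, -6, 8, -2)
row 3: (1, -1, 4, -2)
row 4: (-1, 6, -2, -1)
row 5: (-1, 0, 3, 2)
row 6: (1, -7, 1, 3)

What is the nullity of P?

0

Row reduce to echelon form.
R2 ← R2 + (2)·R1: [0, -6, 16, 4]
R3 ← R3 + R1: [0, -1, 8, 1]
R4 ← R4 − R1: [0, 6, -6, -4]
R5 ← R5 − R1: [0, 0, -1, -1]
R6 ← R6 + R1: [0, -7, 5, 6]
R3 ← R3 − (1/6)·R2: [0, 0, 16/3, 1/3]
R4 ← R4 + R2: [0, 0, 10, 0]
R6 ← R6 − (7/6)·R2: [0, 0, -41/3, 4/3]
R4 ← R4 − (15/8)·R3: [0, 0, 0, -5/8]
R5 ← R5 + (3/16)·R3: [0, 0, 0, -15/16]
R6 ← R6 + (41/16)·R3: [0, 0, 0, 35/16]
R5 ← R5 − (3/2)·R4: [0, 0, 0, 0]
R6 ← R6 + (7/2)·R4: [0, 0, 0, 0]
4 nonzero rows, so rank(P) = 4.
P has 4 columns; by rank–nullity, nullity = 4 − 4 = 0.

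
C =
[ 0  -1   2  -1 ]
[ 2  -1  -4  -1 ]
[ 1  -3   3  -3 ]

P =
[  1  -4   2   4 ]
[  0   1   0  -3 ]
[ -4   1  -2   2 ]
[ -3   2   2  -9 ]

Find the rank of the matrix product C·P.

First compute CP:
[[ -5,  -1,  -6,  16],
 [ 21, -15,  10,  12],
 [ -2, -10, -10,  46]]
Now row reduce the product.
R2 ← R2 + (21/5)·R1: [0, -96/5, -76/5, 396/5]
R3 ← R3 − (2/5)·R1: [0, -48/5, -38/5, 198/5]
R3 ← R3 − (1/2)·R2: [0, 0, 0, 0]
2 nonzero rows, so rank(CP) = 2.

2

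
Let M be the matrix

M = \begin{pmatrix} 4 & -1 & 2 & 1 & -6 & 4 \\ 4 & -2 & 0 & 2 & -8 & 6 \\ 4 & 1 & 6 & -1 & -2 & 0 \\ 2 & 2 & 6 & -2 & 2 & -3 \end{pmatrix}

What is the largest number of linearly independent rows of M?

2

Row reduce to echelon form.
R2 ← R2 − R1: [0, -1, -2, 1, -2, 2]
R3 ← R3 − R1: [0, 2, 4, -2, 4, -4]
R4 ← R4 − (1/2)·R1: [0, 5/2, 5, -5/2, 5, -5]
R3 ← R3 + (2)·R2: [0, 0, 0, 0, 0, 0]
R4 ← R4 + (5/2)·R2: [0, 0, 0, 0, 0, 0]
Echelon form has 2 nonzero rows, so rank(M) = 2.
The rank gives the maximum number of linearly independent rows: 2.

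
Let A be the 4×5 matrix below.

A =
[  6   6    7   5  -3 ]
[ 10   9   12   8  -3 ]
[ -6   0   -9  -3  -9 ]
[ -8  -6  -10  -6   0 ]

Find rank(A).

Row reduce to echelon form.
R2 ← R2 − (5/3)·R1: [0, -1, 1/3, -1/3, 2]
R3 ← R3 + R1: [0, 6, -2, 2, -12]
R4 ← R4 + (4/3)·R1: [0, 2, -2/3, 2/3, -4]
R3 ← R3 + (6)·R2: [0, 0, 0, 0, 0]
R4 ← R4 + (2)·R2: [0, 0, 0, 0, 0]
Echelon form has 2 nonzero rows, so rank(A) = 2.

2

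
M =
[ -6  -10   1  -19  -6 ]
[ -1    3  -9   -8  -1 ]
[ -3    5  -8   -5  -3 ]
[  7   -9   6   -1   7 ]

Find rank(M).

3

Row reduce to echelon form.
R2 ← R2 − (1/6)·R1: [0, 14/3, -55/6, -29/6, 0]
R3 ← R3 − (1/2)·R1: [0, 10, -17/2, 9/2, 0]
R4 ← R4 + (7/6)·R1: [0, -62/3, 43/6, -139/6, 0]
R3 ← R3 − (15/7)·R2: [0, 0, 78/7, 104/7, 0]
R4 ← R4 + (31/7)·R2: [0, 0, -234/7, -312/7, 0]
R4 ← R4 + (3)·R3: [0, 0, 0, 0, 0]
Echelon form has 3 nonzero rows, so rank(M) = 3.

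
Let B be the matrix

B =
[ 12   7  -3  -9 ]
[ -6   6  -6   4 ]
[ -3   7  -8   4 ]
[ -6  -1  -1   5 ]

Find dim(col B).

Row reduce to echelon form.
R2 ← R2 + (1/2)·R1: [0, 19/2, -15/2, -1/2]
R3 ← R3 + (1/4)·R1: [0, 35/4, -35/4, 7/4]
R4 ← R4 + (1/2)·R1: [0, 5/2, -5/2, 1/2]
R3 ← R3 − (35/38)·R2: [0, 0, -35/19, 42/19]
R4 ← R4 − (5/19)·R2: [0, 0, -10/19, 12/19]
R4 ← R4 − (2/7)·R3: [0, 0, 0, 0]
Echelon form has 3 nonzero rows, so rank(B) = 3.
The column space has dimension equal to the rank: 3.

3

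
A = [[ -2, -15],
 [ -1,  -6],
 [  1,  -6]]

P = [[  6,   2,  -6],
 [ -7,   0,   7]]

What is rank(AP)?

2

First compute AP:
[[ 93,  -4, -93],
 [ 36,  -2, -36],
 [ 48,   2, -48]]
Now row reduce the product.
R2 ← R2 − (12/31)·R1: [0, -14/31, 0]
R3 ← R3 − (16/31)·R1: [0, 126/31, 0]
R3 ← R3 + (9)·R2: [0, 0, 0]
2 nonzero rows, so rank(AP) = 2.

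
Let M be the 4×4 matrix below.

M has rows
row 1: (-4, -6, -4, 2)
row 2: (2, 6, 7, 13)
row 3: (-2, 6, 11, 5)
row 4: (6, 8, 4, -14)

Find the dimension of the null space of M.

Row reduce to echelon form.
R2 ← R2 + (1/2)·R1: [0, 3, 5, 14]
R3 ← R3 − (1/2)·R1: [0, 9, 13, 4]
R4 ← R4 + (3/2)·R1: [0, -1, -2, -11]
R3 ← R3 − (3)·R2: [0, 0, -2, -38]
R4 ← R4 + (1/3)·R2: [0, 0, -1/3, -19/3]
R4 ← R4 − (1/6)·R3: [0, 0, 0, 0]
3 nonzero rows, so rank(M) = 3.
M has 4 columns; by rank–nullity, nullity = 4 − 3 = 1.

1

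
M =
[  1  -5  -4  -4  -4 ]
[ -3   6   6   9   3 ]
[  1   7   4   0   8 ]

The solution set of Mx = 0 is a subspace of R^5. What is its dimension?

Row reduce to echelon form.
R2 ← R2 + (3)·R1: [0, -9, -6, -3, -9]
R3 ← R3 − R1: [0, 12, 8, 4, 12]
R3 ← R3 + (4/3)·R2: [0, 0, 0, 0, 0]
2 nonzero rows, so rank(M) = 2.
M has 5 columns; by rank–nullity, nullity = 5 − 2 = 3.

3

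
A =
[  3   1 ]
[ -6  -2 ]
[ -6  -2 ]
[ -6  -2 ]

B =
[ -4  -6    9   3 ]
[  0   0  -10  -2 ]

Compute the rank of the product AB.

First compute AB:
[[-12, -18,  17,   7],
 [ 24,  36, -34, -14],
 [ 24,  36, -34, -14],
 [ 24,  36, -34, -14]]
Now row reduce the product.
R2 ← R2 + (2)·R1: [0, 0, 0, 0]
R3 ← R3 + (2)·R1: [0, 0, 0, 0]
R4 ← R4 + (2)·R1: [0, 0, 0, 0]
1 nonzero row, so rank(AB) = 1.

1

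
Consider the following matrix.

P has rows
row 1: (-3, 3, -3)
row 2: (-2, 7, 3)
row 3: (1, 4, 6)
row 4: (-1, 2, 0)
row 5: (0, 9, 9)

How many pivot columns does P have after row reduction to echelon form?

Row reduce to echelon form.
R2 ← R2 − (2/3)·R1: [0, 5, 5]
R3 ← R3 + (1/3)·R1: [0, 5, 5]
R4 ← R4 − (1/3)·R1: [0, 1, 1]
R3 ← R3 − R2: [0, 0, 0]
R4 ← R4 − (1/5)·R2: [0, 0, 0]
R5 ← R5 − (9/5)·R2: [0, 0, 0]
Echelon form has 2 nonzero rows, so rank(P) = 2.
Each nonzero row contributes one pivot column: 2 pivot columns.

2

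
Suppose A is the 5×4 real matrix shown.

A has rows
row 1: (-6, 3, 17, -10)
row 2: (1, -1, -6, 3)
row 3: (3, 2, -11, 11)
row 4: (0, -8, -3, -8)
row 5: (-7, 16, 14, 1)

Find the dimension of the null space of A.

Row reduce to echelon form.
R2 ← R2 + (1/6)·R1: [0, -1/2, -19/6, 4/3]
R3 ← R3 + (1/2)·R1: [0, 7/2, -5/2, 6]
R5 ← R5 − (7/6)·R1: [0, 25/2, -35/6, 38/3]
R3 ← R3 + (7)·R2: [0, 0, -74/3, 46/3]
R4 ← R4 − (16)·R2: [0, 0, 143/3, -88/3]
R5 ← R5 + (25)·R2: [0, 0, -85, 46]
R4 ← R4 + (143/74)·R3: [0, 0, 0, 11/37]
R5 ← R5 − (255/74)·R3: [0, 0, 0, -253/37]
R5 ← R5 + (23)·R4: [0, 0, 0, 0]
4 nonzero rows, so rank(A) = 4.
A has 4 columns; by rank–nullity, nullity = 4 − 4 = 0.

0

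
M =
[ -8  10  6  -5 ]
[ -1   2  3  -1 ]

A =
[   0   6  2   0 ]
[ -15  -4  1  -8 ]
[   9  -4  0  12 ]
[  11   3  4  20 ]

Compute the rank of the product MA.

First compute MA:
[[-151, -127, -26, -108],
 [-14, -29,  -4,   0]]
Now row reduce the product.
R2 ← R2 − (14/151)·R1: [0, -2601/151, -240/151, 1512/151]
2 nonzero rows, so rank(MA) = 2.

2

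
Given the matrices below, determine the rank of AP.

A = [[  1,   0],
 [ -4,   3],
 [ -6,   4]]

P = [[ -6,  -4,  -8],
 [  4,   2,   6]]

First compute AP:
[[ -6,  -4,  -8],
 [ 36,  22,  50],
 [ 52,  32,  72]]
Now row reduce the product.
R2 ← R2 + (6)·R1: [0, -2, 2]
R3 ← R3 + (26/3)·R1: [0, -8/3, 8/3]
R3 ← R3 − (4/3)·R2: [0, 0, 0]
2 nonzero rows, so rank(AP) = 2.

2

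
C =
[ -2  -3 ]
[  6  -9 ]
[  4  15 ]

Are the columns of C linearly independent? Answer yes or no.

yes

Row reduce C to echelon form.
R2 ← R2 + (3)·R1: [0, -18]
R3 ← R3 + (2)·R1: [0, 9]
R3 ← R3 + (1/2)·R2: [0, 0]
2 pivots among 2 columns.
Every column is a pivot column, so the columns are linearly independent.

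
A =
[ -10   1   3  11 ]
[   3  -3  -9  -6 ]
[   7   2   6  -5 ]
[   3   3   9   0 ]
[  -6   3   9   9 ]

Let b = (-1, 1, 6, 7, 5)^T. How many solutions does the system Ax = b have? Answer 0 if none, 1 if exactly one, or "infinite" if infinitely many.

Row reduce the augmented matrix [A | b].
R2 ← R2 + (3/10)·R1: [0, -27/10, -81/10, -27/10, 7/10]
R3 ← R3 + (7/10)·R1: [0, 27/10, 81/10, 27/10, 53/10]
R4 ← R4 + (3/10)·R1: [0, 33/10, 99/10, 33/10, 67/10]
R5 ← R5 − (3/5)·R1: [0, 12/5, 36/5, 12/5, 28/5]
R3 ← R3 + R2: [0, 0, 0, 0, 6]
R4 ← R4 + (11/9)·R2: [0, 0, 0, 0, 68/9]
R5 ← R5 + (8/9)·R2: [0, 0, 0, 0, 56/9]
R4 ← R4 − (34/27)·R3: [0, 0, 0, 0, 0]
R5 ← R5 − (28/27)·R3: [0, 0, 0, 0, 0]
The echelon form has 3 nonzero rows; the last pivot sits in the augmented column, so rank(A) = 2 but rank([A|b]) = 3.
Since the ranks differ, the system is inconsistent.
It has no solutions.

0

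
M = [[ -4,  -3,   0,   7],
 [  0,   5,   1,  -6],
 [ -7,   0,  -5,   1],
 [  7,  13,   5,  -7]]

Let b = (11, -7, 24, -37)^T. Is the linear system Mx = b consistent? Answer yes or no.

Row reduce the augmented matrix [M | b].
R3 ← R3 − (7/4)·R1: [0, 21/4, -5, -45/4, 19/4]
R4 ← R4 + (7/4)·R1: [0, 31/4, 5, 21/4, -71/4]
R3 ← R3 − (21/20)·R2: [0, 0, -121/20, -99/20, 121/10]
R4 ← R4 − (31/20)·R2: [0, 0, 69/20, 291/20, -69/10]
R4 ← R4 + (69/121)·R3: [0, 0, 0, 129/11, 0]
The echelon form has 4 nonzero rows, and every pivot lies in the first 4 columns, so rank(M) = rank([M|b]) = 4.
The system is consistent.

yes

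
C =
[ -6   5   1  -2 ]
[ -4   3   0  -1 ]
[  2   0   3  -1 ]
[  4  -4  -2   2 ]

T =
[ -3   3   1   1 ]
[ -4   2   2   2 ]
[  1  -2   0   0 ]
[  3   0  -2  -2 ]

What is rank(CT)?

First compute CT:
[[ -7, -10,   8,   8],
 [ -3,  -6,   4,   4],
 [ -6,   0,   4,   4],
 [  8,   8,  -8,  -8]]
Now row reduce the product.
R2 ← R2 − (3/7)·R1: [0, -12/7, 4/7, 4/7]
R3 ← R3 − (6/7)·R1: [0, 60/7, -20/7, -20/7]
R4 ← R4 + (8/7)·R1: [0, -24/7, 8/7, 8/7]
R3 ← R3 + (5)·R2: [0, 0, 0, 0]
R4 ← R4 − (2)·R2: [0, 0, 0, 0]
2 nonzero rows, so rank(CT) = 2.

2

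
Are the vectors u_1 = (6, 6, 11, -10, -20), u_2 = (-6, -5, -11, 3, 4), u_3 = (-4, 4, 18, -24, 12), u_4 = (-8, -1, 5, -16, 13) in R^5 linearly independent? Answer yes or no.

no

Form the matrix with these vectors as rows and row reduce.
R2 ← R2 + R1: [0, 1, 0, -7, -16]
R3 ← R3 + (2/3)·R1: [0, 8, 76/3, -92/3, -4/3]
R4 ← R4 + (4/3)·R1: [0, 7, 59/3, -88/3, -41/3]
R3 ← R3 − (8)·R2: [0, 0, 76/3, 76/3, 380/3]
R4 ← R4 − (7)·R2: [0, 0, 59/3, 59/3, 295/3]
R4 ← R4 − (59/76)·R3: [0, 0, 0, 0, 0]
3 nonzero rows, so the 4 vectors span a space of dimension 3.
Since 3 < 4, the vectors are linearly dependent.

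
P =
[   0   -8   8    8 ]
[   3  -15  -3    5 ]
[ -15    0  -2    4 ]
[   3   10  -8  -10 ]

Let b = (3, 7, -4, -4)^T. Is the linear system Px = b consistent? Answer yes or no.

Row reduce the augmented matrix [P | b].
Swap R1 ↔ R2
R3 ← R3 + (5)·R1: [0, -75, -17, 29, 31]
R4 ← R4 − R1: [0, 25, -5, -15, -11]
R3 ← R3 − (75/8)·R2: [0, 0, -92, -46, 23/8]
R4 ← R4 + (25/8)·R2: [0, 0, 20, 10, -13/8]
R4 ← R4 + (5/23)·R3: [0, 0, 0, 0, -1]
The echelon form has 4 nonzero rows; the last pivot sits in the augmented column, so rank(P) = 3 but rank([P|b]) = 4.
Since the ranks differ, the system is inconsistent.

no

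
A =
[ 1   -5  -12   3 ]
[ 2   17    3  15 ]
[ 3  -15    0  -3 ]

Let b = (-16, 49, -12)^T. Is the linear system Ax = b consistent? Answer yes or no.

yes

Row reduce the augmented matrix [A | b].
R2 ← R2 − (2)·R1: [0, 27, 27, 9, 81]
R3 ← R3 − (3)·R1: [0, 0, 36, -12, 36]
The echelon form has 3 nonzero rows, and every pivot lies in the first 4 columns, so rank(A) = rank([A|b]) = 3.
The system is consistent.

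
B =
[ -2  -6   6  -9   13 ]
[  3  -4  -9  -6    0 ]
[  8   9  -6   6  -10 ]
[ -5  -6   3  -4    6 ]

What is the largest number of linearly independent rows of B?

Row reduce to echelon form.
R2 ← R2 + (3/2)·R1: [0, -13, 0, -39/2, 39/2]
R3 ← R3 + (4)·R1: [0, -15, 18, -30, 42]
R4 ← R4 − (5/2)·R1: [0, 9, -12, 37/2, -53/2]
R3 ← R3 − (15/13)·R2: [0, 0, 18, -15/2, 39/2]
R4 ← R4 + (9/13)·R2: [0, 0, -12, 5, -13]
R4 ← R4 + (2/3)·R3: [0, 0, 0, 0, 0]
Echelon form has 3 nonzero rows, so rank(B) = 3.
The rank gives the maximum number of linearly independent rows: 3.

3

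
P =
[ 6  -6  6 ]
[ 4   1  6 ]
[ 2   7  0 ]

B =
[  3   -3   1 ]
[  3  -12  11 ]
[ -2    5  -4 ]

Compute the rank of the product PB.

First compute PB:
[[-12,  84, -84],
 [  3,   6,  -9],
 [ 27, -90,  79]]
Now row reduce the product.
R2 ← R2 + (1/4)·R1: [0, 27, -30]
R3 ← R3 + (9/4)·R1: [0, 99, -110]
R3 ← R3 − (11/3)·R2: [0, 0, 0]
2 nonzero rows, so rank(PB) = 2.

2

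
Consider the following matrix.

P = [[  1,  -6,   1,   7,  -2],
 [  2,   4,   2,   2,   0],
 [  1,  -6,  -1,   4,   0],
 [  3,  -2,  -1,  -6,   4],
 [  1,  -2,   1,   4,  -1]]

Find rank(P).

Row reduce to echelon form.
R2 ← R2 − (2)·R1: [0, 16, 0, -12, 4]
R3 ← R3 − R1: [0, 0, -2, -3, 2]
R4 ← R4 − (3)·R1: [0, 16, -4, -27, 10]
R5 ← R5 − R1: [0, 4, 0, -3, 1]
R4 ← R4 − R2: [0, 0, -4, -15, 6]
R5 ← R5 − (1/4)·R2: [0, 0, 0, 0, 0]
R4 ← R4 − (2)·R3: [0, 0, 0, -9, 2]
Echelon form has 4 nonzero rows, so rank(P) = 4.

4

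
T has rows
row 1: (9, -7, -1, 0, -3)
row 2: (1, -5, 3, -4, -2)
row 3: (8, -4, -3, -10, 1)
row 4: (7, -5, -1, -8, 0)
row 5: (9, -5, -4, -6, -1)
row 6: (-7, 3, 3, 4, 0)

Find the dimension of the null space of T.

Row reduce to echelon form.
R2 ← R2 − (1/9)·R1: [0, -38/9, 28/9, -4, -5/3]
R3 ← R3 − (8/9)·R1: [0, 20/9, -19/9, -10, 11/3]
R4 ← R4 − (7/9)·R1: [0, 4/9, -2/9, -8, 7/3]
R5 ← R5 − R1: [0, 2, -3, -6, 2]
R6 ← R6 + (7/9)·R1: [0, -22/9, 20/9, 4, -7/3]
R3 ← R3 + (10/19)·R2: [0, 0, -9/19, -230/19, 53/19]
R4 ← R4 + (2/19)·R2: [0, 0, 2/19, -160/19, 41/19]
R5 ← R5 + (9/19)·R2: [0, 0, -29/19, -150/19, 23/19]
R6 ← R6 − (11/19)·R2: [0, 0, 8/19, 120/19, -26/19]
R4 ← R4 + (2/9)·R3: [0, 0, 0, -100/9, 25/9]
R5 ← R5 − (29/9)·R3: [0, 0, 0, 280/9, -70/9]
R6 ← R6 + (8/9)·R3: [0, 0, 0, -40/9, 10/9]
R5 ← R5 + (14/5)·R4: [0, 0, 0, 0, 0]
R6 ← R6 − (2/5)·R4: [0, 0, 0, 0, 0]
4 nonzero rows, so rank(T) = 4.
T has 5 columns; by rank–nullity, nullity = 5 − 4 = 1.

1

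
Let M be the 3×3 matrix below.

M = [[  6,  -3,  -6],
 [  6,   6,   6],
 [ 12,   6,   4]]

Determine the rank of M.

Row reduce to echelon form.
R2 ← R2 − R1: [0, 9, 12]
R3 ← R3 − (2)·R1: [0, 12, 16]
R3 ← R3 − (4/3)·R2: [0, 0, 0]
Echelon form has 2 nonzero rows, so rank(M) = 2.

2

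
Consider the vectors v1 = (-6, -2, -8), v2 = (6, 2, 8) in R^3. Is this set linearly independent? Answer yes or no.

no

Form the matrix with these vectors as rows and row reduce.
R2 ← R2 + R1: [0, 0, 0]
1 nonzero row, so the 2 vectors span a space of dimension 1.
Since 1 < 2, the vectors are linearly dependent.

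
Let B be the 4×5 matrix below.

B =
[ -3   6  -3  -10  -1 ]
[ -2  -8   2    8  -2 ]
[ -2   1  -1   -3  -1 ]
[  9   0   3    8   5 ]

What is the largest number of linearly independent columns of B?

Row reduce to echelon form.
R2 ← R2 − (2/3)·R1: [0, -12, 4, 44/3, -4/3]
R3 ← R3 − (2/3)·R1: [0, -3, 1, 11/3, -1/3]
R4 ← R4 + (3)·R1: [0, 18, -6, -22, 2]
R3 ← R3 − (1/4)·R2: [0, 0, 0, 0, 0]
R4 ← R4 + (3/2)·R2: [0, 0, 0, 0, 0]
Echelon form has 2 nonzero rows, so rank(B) = 2.
The rank gives the maximum number of linearly independent columns: 2.

2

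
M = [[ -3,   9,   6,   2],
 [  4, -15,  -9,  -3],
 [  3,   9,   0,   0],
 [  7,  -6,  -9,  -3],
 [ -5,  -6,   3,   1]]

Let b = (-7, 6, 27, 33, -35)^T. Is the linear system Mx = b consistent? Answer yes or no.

yes

Row reduce the augmented matrix [M | b].
R2 ← R2 + (4/3)·R1: [0, -3, -1, -1/3, -10/3]
R3 ← R3 + R1: [0, 18, 6, 2, 20]
R4 ← R4 + (7/3)·R1: [0, 15, 5, 5/3, 50/3]
R5 ← R5 − (5/3)·R1: [0, -21, -7, -7/3, -70/3]
R3 ← R3 + (6)·R2: [0, 0, 0, 0, 0]
R4 ← R4 + (5)·R2: [0, 0, 0, 0, 0]
R5 ← R5 − (7)·R2: [0, 0, 0, 0, 0]
The echelon form has 2 nonzero rows, and every pivot lies in the first 4 columns, so rank(M) = rank([M|b]) = 2.
The system is consistent.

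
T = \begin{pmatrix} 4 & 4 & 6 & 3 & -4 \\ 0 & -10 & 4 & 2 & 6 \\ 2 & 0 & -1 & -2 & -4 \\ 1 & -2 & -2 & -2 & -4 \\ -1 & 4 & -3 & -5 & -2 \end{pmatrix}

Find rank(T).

Row reduce to echelon form.
R3 ← R3 − (1/2)·R1: [0, -2, -4, -7/2, -2]
R4 ← R4 − (1/4)·R1: [0, -3, -7/2, -11/4, -3]
R5 ← R5 + (1/4)·R1: [0, 5, -3/2, -17/4, -3]
R3 ← R3 − (1/5)·R2: [0, 0, -24/5, -39/10, -16/5]
R4 ← R4 − (3/10)·R2: [0, 0, -47/10, -67/20, -24/5]
R5 ← R5 + (1/2)·R2: [0, 0, 1/2, -13/4, 0]
R4 ← R4 − (47/48)·R3: [0, 0, 0, 15/32, -5/3]
R5 ← R5 + (5/48)·R3: [0, 0, 0, -117/32, -1/3]
R5 ← R5 + (39/5)·R4: [0, 0, 0, 0, -40/3]
Echelon form has 5 nonzero rows, so rank(T) = 5.

5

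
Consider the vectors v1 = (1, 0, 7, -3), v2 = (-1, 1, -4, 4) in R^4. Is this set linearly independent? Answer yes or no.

yes

Form the matrix with these vectors as rows and row reduce.
R2 ← R2 + R1: [0, 1, 3, 1]
2 nonzero rows, so the 2 vectors span a space of dimension 2.
Since 2 = 2, the vectors are linearly independent.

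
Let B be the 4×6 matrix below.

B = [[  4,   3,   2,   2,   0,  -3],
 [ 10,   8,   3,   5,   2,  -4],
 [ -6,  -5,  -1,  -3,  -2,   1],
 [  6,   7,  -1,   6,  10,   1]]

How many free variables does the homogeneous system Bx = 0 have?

Row reduce to echelon form.
R2 ← R2 − (5/2)·R1: [0, 1/2, -2, 0, 2, 7/2]
R3 ← R3 + (3/2)·R1: [0, -1/2, 2, 0, -2, -7/2]
R4 ← R4 − (3/2)·R1: [0, 5/2, -4, 3, 10, 11/2]
R3 ← R3 + R2: [0, 0, 0, 0, 0, 0]
R4 ← R4 − (5)·R2: [0, 0, 6, 3, 0, -12]
Swap R3 ↔ R4
3 nonzero rows, so rank(B) = 3.
B has 6 columns; by rank–nullity, nullity = 6 − 3 = 3.

3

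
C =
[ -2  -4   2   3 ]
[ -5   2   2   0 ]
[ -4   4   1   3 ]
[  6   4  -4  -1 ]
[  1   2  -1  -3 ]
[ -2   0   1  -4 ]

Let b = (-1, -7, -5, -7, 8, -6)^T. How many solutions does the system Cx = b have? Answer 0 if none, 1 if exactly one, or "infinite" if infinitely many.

0

Row reduce the augmented matrix [C | b].
R2 ← R2 − (5/2)·R1: [0, 12, -3, -15/2, -9/2]
R3 ← R3 − (2)·R1: [0, 12, -3, -3, -3]
R4 ← R4 + (3)·R1: [0, -8, 2, 8, -10]
R5 ← R5 + (1/2)·R1: [0, 0, 0, -3/2, 15/2]
R6 ← R6 − R1: [0, 4, -1, -7, -5]
R3 ← R3 − R2: [0, 0, 0, 9/2, 3/2]
R4 ← R4 + (2/3)·R2: [0, 0, 0, 3, -13]
R6 ← R6 − (1/3)·R2: [0, 0, 0, -9/2, -7/2]
R4 ← R4 − (2/3)·R3: [0, 0, 0, 0, -14]
R5 ← R5 + (1/3)·R3: [0, 0, 0, 0, 8]
R6 ← R6 + R3: [0, 0, 0, 0, -2]
R5 ← R5 + (4/7)·R4: [0, 0, 0, 0, 0]
R6 ← R6 − (1/7)·R4: [0, 0, 0, 0, 0]
The echelon form has 4 nonzero rows; the last pivot sits in the augmented column, so rank(C) = 3 but rank([C|b]) = 4.
Since the ranks differ, the system is inconsistent.
It has no solutions.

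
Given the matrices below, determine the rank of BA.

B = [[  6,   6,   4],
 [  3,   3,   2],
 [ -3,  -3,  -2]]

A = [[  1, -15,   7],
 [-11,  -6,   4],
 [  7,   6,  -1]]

First compute BA:
[[-32, -102,  62],
 [-16, -51,  31],
 [ 16,  51, -31]]
Now row reduce the product.
R2 ← R2 − (1/2)·R1: [0, 0, 0]
R3 ← R3 + (1/2)·R1: [0, 0, 0]
1 nonzero row, so rank(BA) = 1.

1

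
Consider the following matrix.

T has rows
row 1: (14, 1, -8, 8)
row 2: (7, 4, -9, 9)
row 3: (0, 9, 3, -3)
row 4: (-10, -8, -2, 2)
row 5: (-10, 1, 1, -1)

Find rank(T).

3

Row reduce to echelon form.
R2 ← R2 − (1/2)·R1: [0, 7/2, -5, 5]
R4 ← R4 + (5/7)·R1: [0, -51/7, -54/7, 54/7]
R5 ← R5 + (5/7)·R1: [0, 12/7, -33/7, 33/7]
R3 ← R3 − (18/7)·R2: [0, 0, 111/7, -111/7]
R4 ← R4 + (102/49)·R2: [0, 0, -888/49, 888/49]
R5 ← R5 − (24/49)·R2: [0, 0, -111/49, 111/49]
R4 ← R4 + (8/7)·R3: [0, 0, 0, 0]
R5 ← R5 + (1/7)·R3: [0, 0, 0, 0]
Echelon form has 3 nonzero rows, so rank(T) = 3.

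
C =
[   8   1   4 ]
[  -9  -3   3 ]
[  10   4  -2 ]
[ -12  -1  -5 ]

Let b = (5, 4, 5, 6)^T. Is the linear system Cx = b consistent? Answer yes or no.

Row reduce the augmented matrix [C | b].
R2 ← R2 + (9/8)·R1: [0, -15/8, 15/2, 77/8]
R3 ← R3 − (5/4)·R1: [0, 11/4, -7, -5/4]
R4 ← R4 + (3/2)·R1: [0, 1/2, 1, 27/2]
R3 ← R3 + (22/15)·R2: [0, 0, 4, 193/15]
R4 ← R4 + (4/15)·R2: [0, 0, 3, 241/15]
R4 ← R4 − (3/4)·R3: [0, 0, 0, 77/12]
The echelon form has 4 nonzero rows; the last pivot sits in the augmented column, so rank(C) = 3 but rank([C|b]) = 4.
Since the ranks differ, the system is inconsistent.

no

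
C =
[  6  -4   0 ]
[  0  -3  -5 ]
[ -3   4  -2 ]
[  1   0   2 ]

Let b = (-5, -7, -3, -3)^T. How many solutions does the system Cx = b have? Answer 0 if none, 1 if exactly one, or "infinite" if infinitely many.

Row reduce the augmented matrix [C | b].
R3 ← R3 + (1/2)·R1: [0, 2, -2, -11/2]
R4 ← R4 − (1/6)·R1: [0, 2/3, 2, -13/6]
R3 ← R3 + (2/3)·R2: [0, 0, -16/3, -61/6]
R4 ← R4 + (2/9)·R2: [0, 0, 8/9, -67/18]
R4 ← R4 + (1/6)·R3: [0, 0, 0, -65/12]
The echelon form has 4 nonzero rows; the last pivot sits in the augmented column, so rank(C) = 3 but rank([C|b]) = 4.
Since the ranks differ, the system is inconsistent.
It has no solutions.

0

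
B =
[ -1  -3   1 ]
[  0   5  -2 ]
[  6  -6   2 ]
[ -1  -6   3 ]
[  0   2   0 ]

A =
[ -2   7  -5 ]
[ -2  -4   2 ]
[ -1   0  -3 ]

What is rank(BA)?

First compute BA:
[[  7,   5,  -4],
 [ -8, -20,  16],
 [ -2,  66, -48],
 [ 11,  17, -16],
 [ -4,  -8,   4]]
Now row reduce the product.
R2 ← R2 + (8/7)·R1: [0, -100/7, 80/7]
R3 ← R3 + (2/7)·R1: [0, 472/7, -344/7]
R4 ← R4 − (11/7)·R1: [0, 64/7, -68/7]
R5 ← R5 + (4/7)·R1: [0, -36/7, 12/7]
R3 ← R3 + (118/25)·R2: [0, 0, 24/5]
R4 ← R4 + (16/25)·R2: [0, 0, -12/5]
R5 ← R5 − (9/25)·R2: [0, 0, -12/5]
R4 ← R4 + (1/2)·R3: [0, 0, 0]
R5 ← R5 + (1/2)·R3: [0, 0, 0]
3 nonzero rows, so rank(BA) = 3.

3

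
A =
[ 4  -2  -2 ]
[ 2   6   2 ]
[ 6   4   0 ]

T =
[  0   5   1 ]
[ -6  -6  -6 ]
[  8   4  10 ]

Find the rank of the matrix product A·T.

2

First compute AT:
[[ -4,  24,  -4],
 [-20, -18, -14],
 [-24,   6, -18]]
Now row reduce the product.
R2 ← R2 − (5)·R1: [0, -138, 6]
R3 ← R3 − (6)·R1: [0, -138, 6]
R3 ← R3 − R2: [0, 0, 0]
2 nonzero rows, so rank(AT) = 2.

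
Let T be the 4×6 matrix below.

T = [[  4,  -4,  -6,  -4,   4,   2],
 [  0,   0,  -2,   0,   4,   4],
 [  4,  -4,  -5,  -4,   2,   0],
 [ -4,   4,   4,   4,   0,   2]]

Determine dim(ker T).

4

Row reduce to echelon form.
R3 ← R3 − R1: [0, 0, 1, 0, -2, -2]
R4 ← R4 + R1: [0, 0, -2, 0, 4, 4]
R3 ← R3 + (1/2)·R2: [0, 0, 0, 0, 0, 0]
R4 ← R4 − R2: [0, 0, 0, 0, 0, 0]
2 nonzero rows, so rank(T) = 2.
T has 6 columns; by rank–nullity, nullity = 6 − 2 = 4.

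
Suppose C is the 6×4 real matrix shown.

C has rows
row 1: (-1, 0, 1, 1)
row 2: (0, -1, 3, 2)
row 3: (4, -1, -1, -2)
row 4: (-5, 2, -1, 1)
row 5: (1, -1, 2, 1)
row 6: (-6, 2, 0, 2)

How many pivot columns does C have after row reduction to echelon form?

Row reduce to echelon form.
R3 ← R3 + (4)·R1: [0, -1, 3, 2]
R4 ← R4 − (5)·R1: [0, 2, -6, -4]
R5 ← R5 + R1: [0, -1, 3, 2]
R6 ← R6 − (6)·R1: [0, 2, -6, -4]
R3 ← R3 − R2: [0, 0, 0, 0]
R4 ← R4 + (2)·R2: [0, 0, 0, 0]
R5 ← R5 − R2: [0, 0, 0, 0]
R6 ← R6 + (2)·R2: [0, 0, 0, 0]
Echelon form has 2 nonzero rows, so rank(C) = 2.
Each nonzero row contributes one pivot column: 2 pivot columns.

2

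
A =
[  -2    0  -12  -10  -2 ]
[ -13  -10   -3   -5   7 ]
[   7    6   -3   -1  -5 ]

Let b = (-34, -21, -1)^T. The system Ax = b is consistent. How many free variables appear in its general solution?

Row reduce the augmented matrix [A | b].
R2 ← R2 − (13/2)·R1: [0, -10, 75, 60, 20, 200]
R3 ← R3 + (7/2)·R1: [0, 6, -45, -36, -12, -120]
R3 ← R3 + (3/5)·R2: [0, 0, 0, 0, 0, 0]
The echelon form has 2 nonzero rows, and every pivot lies in the first 5 columns, so rank(A) = rank([A|b]) = 2.
The system is consistent.
Free variables = (unknowns) − (rank) = 5 − 2 = 3.

3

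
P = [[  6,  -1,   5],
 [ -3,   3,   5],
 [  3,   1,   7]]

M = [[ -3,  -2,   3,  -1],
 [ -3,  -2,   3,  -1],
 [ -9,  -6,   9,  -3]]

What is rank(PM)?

First compute PM:
[[-60, -40,  60, -20],
 [-45, -30,  45, -15],
 [-75, -50,  75, -25]]
Now row reduce the product.
R2 ← R2 − (3/4)·R1: [0, 0, 0, 0]
R3 ← R3 − (5/4)·R1: [0, 0, 0, 0]
1 nonzero row, so rank(PM) = 1.

1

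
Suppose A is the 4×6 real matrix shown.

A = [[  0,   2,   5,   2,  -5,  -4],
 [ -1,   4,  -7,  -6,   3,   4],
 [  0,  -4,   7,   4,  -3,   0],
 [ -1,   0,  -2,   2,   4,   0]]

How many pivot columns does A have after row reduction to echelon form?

4

Row reduce to echelon form.
Swap R1 ↔ R2
R4 ← R4 − R1: [0, -4, 5, 8, 1, -4]
R3 ← R3 + (2)·R2: [0, 0, 17, 8, -13, -8]
R4 ← R4 + (2)·R2: [0, 0, 15, 12, -9, -12]
R4 ← R4 − (15/17)·R3: [0, 0, 0, 84/17, 42/17, -84/17]
Echelon form has 4 nonzero rows, so rank(A) = 4.
Each nonzero row contributes one pivot column: 4 pivot columns.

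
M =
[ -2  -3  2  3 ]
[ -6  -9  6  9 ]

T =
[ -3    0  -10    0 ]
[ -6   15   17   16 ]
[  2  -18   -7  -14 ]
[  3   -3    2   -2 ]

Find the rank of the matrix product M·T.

1

First compute MT:
[[ 37, -90, -39, -82],
 [111, -270, -117, -246]]
Now row reduce the product.
R2 ← R2 − (3)·R1: [0, 0, 0, 0]
1 nonzero row, so rank(MT) = 1.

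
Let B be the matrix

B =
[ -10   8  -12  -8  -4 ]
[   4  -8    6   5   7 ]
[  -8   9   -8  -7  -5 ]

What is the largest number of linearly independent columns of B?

Row reduce to echelon form.
R2 ← R2 + (2/5)·R1: [0, -24/5, 6/5, 9/5, 27/5]
R3 ← R3 − (4/5)·R1: [0, 13/5, 8/5, -3/5, -9/5]
R3 ← R3 + (13/24)·R2: [0, 0, 9/4, 3/8, 9/8]
Echelon form has 3 nonzero rows, so rank(B) = 3.
The rank gives the maximum number of linearly independent columns: 3.

3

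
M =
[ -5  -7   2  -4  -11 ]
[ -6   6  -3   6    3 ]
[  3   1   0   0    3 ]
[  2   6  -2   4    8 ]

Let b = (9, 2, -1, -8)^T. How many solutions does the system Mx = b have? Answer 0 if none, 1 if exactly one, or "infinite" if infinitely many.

0

Row reduce the augmented matrix [M | b].
R2 ← R2 − (6/5)·R1: [0, 72/5, -27/5, 54/5, 81/5, -44/5]
R3 ← R3 + (3/5)·R1: [0, -16/5, 6/5, -12/5, -18/5, 22/5]
R4 ← R4 + (2/5)·R1: [0, 16/5, -6/5, 12/5, 18/5, -22/5]
R3 ← R3 + (2/9)·R2: [0, 0, 0, 0, 0, 22/9]
R4 ← R4 − (2/9)·R2: [0, 0, 0, 0, 0, -22/9]
R4 ← R4 + R3: [0, 0, 0, 0, 0, 0]
The echelon form has 3 nonzero rows; the last pivot sits in the augmented column, so rank(M) = 2 but rank([M|b]) = 3.
Since the ranks differ, the system is inconsistent.
It has no solutions.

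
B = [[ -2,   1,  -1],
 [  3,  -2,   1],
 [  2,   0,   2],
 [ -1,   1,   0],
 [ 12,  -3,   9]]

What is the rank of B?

Row reduce to echelon form.
R2 ← R2 + (3/2)·R1: [0, -1/2, -1/2]
R3 ← R3 + R1: [0, 1, 1]
R4 ← R4 − (1/2)·R1: [0, 1/2, 1/2]
R5 ← R5 + (6)·R1: [0, 3, 3]
R3 ← R3 + (2)·R2: [0, 0, 0]
R4 ← R4 + R2: [0, 0, 0]
R5 ← R5 + (6)·R2: [0, 0, 0]
Echelon form has 2 nonzero rows, so rank(B) = 2.

2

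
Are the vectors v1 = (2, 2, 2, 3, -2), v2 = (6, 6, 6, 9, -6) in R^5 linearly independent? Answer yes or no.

Form the matrix with these vectors as rows and row reduce.
R2 ← R2 − (3)·R1: [0, 0, 0, 0, 0]
1 nonzero row, so the 2 vectors span a space of dimension 1.
Since 1 < 2, the vectors are linearly dependent.

no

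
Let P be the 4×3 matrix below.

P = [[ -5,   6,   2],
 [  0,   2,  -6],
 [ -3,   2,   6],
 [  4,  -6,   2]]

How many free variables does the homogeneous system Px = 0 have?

Row reduce to echelon form.
R3 ← R3 − (3/5)·R1: [0, -8/5, 24/5]
R4 ← R4 + (4/5)·R1: [0, -6/5, 18/5]
R3 ← R3 + (4/5)·R2: [0, 0, 0]
R4 ← R4 + (3/5)·R2: [0, 0, 0]
2 nonzero rows, so rank(P) = 2.
P has 3 columns; by rank–nullity, nullity = 3 − 2 = 1.

1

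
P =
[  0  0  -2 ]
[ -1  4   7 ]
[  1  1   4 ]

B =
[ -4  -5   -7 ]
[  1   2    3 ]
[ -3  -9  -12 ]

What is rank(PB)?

First compute PB:
[[  6,  18,  24],
 [-13, -50, -65],
 [-15, -39, -52]]
Now row reduce the product.
R2 ← R2 + (13/6)·R1: [0, -11, -13]
R3 ← R3 + (5/2)·R1: [0, 6, 8]
R3 ← R3 + (6/11)·R2: [0, 0, 10/11]
3 nonzero rows, so rank(PB) = 3.

3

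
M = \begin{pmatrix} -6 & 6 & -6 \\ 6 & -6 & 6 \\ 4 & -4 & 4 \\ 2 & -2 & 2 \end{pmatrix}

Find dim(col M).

1

Row reduce to echelon form.
R2 ← R2 + R1: [0, 0, 0]
R3 ← R3 + (2/3)·R1: [0, 0, 0]
R4 ← R4 + (1/3)·R1: [0, 0, 0]
Echelon form has 1 nonzero row, so rank(M) = 1.
The column space has dimension equal to the rank: 1.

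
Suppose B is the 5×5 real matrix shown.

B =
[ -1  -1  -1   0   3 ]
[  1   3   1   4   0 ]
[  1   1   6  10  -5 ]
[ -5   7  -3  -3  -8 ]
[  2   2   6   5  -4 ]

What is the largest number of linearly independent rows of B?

Row reduce to echelon form.
R2 ← R2 + R1: [0, 2, 0, 4, 3]
R3 ← R3 + R1: [0, 0, 5, 10, -2]
R4 ← R4 − (5)·R1: [0, 12, 2, -3, -23]
R5 ← R5 + (2)·R1: [0, 0, 4, 5, 2]
R4 ← R4 − (6)·R2: [0, 0, 2, -27, -41]
R4 ← R4 − (2/5)·R3: [0, 0, 0, -31, -201/5]
R5 ← R5 − (4/5)·R3: [0, 0, 0, -3, 18/5]
R5 ← R5 − (3/31)·R4: [0, 0, 0, 0, 1161/155]
Echelon form has 5 nonzero rows, so rank(B) = 5.
The rank gives the maximum number of linearly independent rows: 5.

5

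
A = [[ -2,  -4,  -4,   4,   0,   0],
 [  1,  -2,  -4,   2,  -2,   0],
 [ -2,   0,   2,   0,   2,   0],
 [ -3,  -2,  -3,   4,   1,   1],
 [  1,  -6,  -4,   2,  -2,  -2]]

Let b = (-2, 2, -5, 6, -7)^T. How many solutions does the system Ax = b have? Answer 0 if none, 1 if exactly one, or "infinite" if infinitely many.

0

Row reduce the augmented matrix [A | b].
R2 ← R2 + (1/2)·R1: [0, -4, -6, 4, -2, 0, 1]
R3 ← R3 − R1: [0, 4, 6, -4, 2, 0, -3]
R4 ← R4 − (3/2)·R1: [0, 4, 3, -2, 1, 1, 9]
R5 ← R5 + (1/2)·R1: [0, -8, -6, 4, -2, -2, -8]
R3 ← R3 + R2: [0, 0, 0, 0, 0, 0, -2]
R4 ← R4 + R2: [0, 0, -3, 2, -1, 1, 10]
R5 ← R5 − (2)·R2: [0, 0, 6, -4, 2, -2, -10]
Swap R3 ↔ R4
R5 ← R5 + (2)·R3: [0, 0, 0, 0, 0, 0, 10]
R5 ← R5 + (5)·R4: [0, 0, 0, 0, 0, 0, 0]
The echelon form has 4 nonzero rows; the last pivot sits in the augmented column, so rank(A) = 3 but rank([A|b]) = 4.
Since the ranks differ, the system is inconsistent.
It has no solutions.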